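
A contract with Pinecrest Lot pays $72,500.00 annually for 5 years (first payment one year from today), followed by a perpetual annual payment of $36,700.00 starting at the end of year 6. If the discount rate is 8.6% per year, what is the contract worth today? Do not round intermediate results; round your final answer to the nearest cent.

PV of 5-year annuity: $72,500.00 × [1 − (1+0.086)^−5] / 0.086 = 284951.00428
Perpetuity value at year 5: $36,700.00 / 0.086 = 426744.18605
PV of perpetuity: 426744.18605 / (1+0.086)^5 = 282500.02250
Total PV = 284951.00428 + 282500.02250 = 567451.02678

$567451.03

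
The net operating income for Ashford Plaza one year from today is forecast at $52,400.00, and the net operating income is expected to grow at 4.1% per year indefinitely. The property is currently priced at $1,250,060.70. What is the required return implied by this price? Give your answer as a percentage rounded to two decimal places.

P = D₁/(r − g) ⇒ r = D₁/P + g = $52,400.0000/$1,250,060.70 + 0.041 = 0.041918 + 0.041 = 0.082918

8.29%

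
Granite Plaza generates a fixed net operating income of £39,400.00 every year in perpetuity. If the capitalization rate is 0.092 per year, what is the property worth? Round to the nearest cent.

£428260.87

Level perpetuity: PV = C / r = £39,400.00 / 0.092 = £428,260.87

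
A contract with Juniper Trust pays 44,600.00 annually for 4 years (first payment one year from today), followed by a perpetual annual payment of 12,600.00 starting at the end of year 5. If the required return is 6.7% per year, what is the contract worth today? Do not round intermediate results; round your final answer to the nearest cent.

PV of 4-year annuity: 44,600.00 × [1 − (1+0.067)^−4] / 0.067 = 152098.41149
Perpetuity value at year 4: 12,600.00 / 0.067 = 188059.70149
PV of perpetuity: 188059.70149 / (1+0.067)^4 = 145090.19511
Total PV = 152098.41149 + 145090.19511 = 297188.60659

297188.61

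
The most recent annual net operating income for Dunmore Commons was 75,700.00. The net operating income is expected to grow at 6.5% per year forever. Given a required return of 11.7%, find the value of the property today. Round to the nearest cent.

D₁ = D₀ × (1 + g) = 75,700.00 × 1.065 = 80,620.5000
Growing perpetuity: P = D₁ / (r − g) = 80,620.5000 / (0.117 − 0.065) = 1,550,394.23

1550394.23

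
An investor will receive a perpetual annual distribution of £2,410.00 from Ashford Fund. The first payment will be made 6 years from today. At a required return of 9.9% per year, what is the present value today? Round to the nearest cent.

£15184.25

Value at end of year 5: C / r = £2,410.00 / 0.099 = £24,343.4343
Discount to today: PV = £24,343.4343 / (1 + 0.099)^5 = £24,343.4343 / 1.603203 = £15,184.25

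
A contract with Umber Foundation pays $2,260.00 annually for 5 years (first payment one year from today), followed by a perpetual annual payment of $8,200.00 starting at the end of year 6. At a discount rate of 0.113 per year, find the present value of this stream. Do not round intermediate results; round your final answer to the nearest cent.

PV of 5-year annuity: $2,260.00 × [1 − (1+0.113)^−5] / 0.113 = 8290.07337
Perpetuity value at year 5: $8,200.00 / 0.113 = 72566.37168
PV of perpetuity: 72566.37168 / (1+0.113)^5 = 42487.34441
Total PV = 8290.07337 + 42487.34441 = 50777.41778

$50777.42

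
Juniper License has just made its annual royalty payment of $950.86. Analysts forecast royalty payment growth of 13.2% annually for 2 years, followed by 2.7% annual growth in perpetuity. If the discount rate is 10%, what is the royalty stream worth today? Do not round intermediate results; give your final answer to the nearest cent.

$16152.31

D_1 = 1076.37352
D_2 = 1218.45482
Terminal value at year 2: TV = D_2×(1+g_2)/(r−g_2) = 1251.35310/0.073 = 17141.82335
P_0 = D_1/(1+r)^1 + D_2/(1+r)^2 + TV/(1+r)^2
    = 978.52138 + 1006.98746 + 14166.79616 = 16152.30500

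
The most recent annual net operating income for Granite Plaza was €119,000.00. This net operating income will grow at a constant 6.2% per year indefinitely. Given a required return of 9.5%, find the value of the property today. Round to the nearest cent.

€3829636.36

D₁ = D₀ × (1 + g) = €119,000.00 × 1.062 = €126,378.0000
Growing perpetuity: P = D₁ / (r − g) = €126,378.0000 / (0.095 − 0.062) = €3,829,636.36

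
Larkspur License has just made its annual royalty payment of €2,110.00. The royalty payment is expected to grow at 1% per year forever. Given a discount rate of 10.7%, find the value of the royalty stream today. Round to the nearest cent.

D₁ = D₀ × (1 + g) = €2,110.00 × 1.01 = €2,131.1000
Growing perpetuity: P = D₁ / (r − g) = €2,131.1000 / (0.107 − 0.01) = €21,970.10

€21970.10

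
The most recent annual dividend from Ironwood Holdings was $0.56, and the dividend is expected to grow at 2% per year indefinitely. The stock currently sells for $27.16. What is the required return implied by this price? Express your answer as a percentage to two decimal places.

4.10%

D₁ = $0.56 × 1.02 = $0.5712
P = D₁/(r − g) ⇒ r = D₁/P + g = $0.5712/$27.16 + 0.02 = 0.021031 + 0.02 = 0.041031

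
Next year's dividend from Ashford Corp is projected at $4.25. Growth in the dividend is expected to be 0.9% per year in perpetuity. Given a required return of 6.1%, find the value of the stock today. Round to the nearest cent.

$81.73

Growing perpetuity: P = D₁ / (r − g) = $4.2500 / (0.061 − 0.009) = $81.73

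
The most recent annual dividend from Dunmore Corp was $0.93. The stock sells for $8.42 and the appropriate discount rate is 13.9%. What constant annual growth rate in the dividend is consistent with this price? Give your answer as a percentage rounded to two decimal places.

2.57%

P = D₀(1+g)/(r−g) ⇒ P(r−g) = D₀(1+g) ⇒ g(P+D₀) = P·r − D₀
g = (P·r − D₀)/(P + D₀) = ($8.42×0.139 − $0.93) / ($8.42 + $0.93) = 0.025709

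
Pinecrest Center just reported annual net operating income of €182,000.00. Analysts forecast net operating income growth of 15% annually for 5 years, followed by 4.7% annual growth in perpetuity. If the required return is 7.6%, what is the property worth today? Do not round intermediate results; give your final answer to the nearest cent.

D_1 = 209300.00000
D_2 = 240695.00000
D_3 = 276799.25000
D_4 = 318319.13750
D_5 = 366067.00812
Terminal value at year 5: TV = D_5×(1+g_2)/(r−g_2) = 383272.15751/0.029 = 13216281.29334
P_0 = D_1/(1+r)^1 + D_2/(1+r)^2 + D_3/(1+r)^3 + D_4/(1+r)^4 + D_5/(1+r)^5 + TV/(1+r)^5
    = 194516.72862 + 207894.27316 + 222191.83470 + 237472.68578 + 253804.45042 + 9163215.84776 = 10279095.82043

€10279095.82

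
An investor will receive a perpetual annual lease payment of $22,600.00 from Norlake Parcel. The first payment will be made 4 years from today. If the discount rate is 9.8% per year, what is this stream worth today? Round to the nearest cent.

$174210.91

Value at end of year 3: C / r = $22,600.00 / 0.098 = $230,612.2449
Discount to today: PV = $230,612.2449 / (1 + 0.098)^3 = $230,612.2449 / 1.323753 = $174,210.91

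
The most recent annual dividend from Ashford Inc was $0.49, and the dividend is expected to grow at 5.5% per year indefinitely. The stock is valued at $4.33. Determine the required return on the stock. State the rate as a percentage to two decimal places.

17.44%

D₁ = $0.49 × 1.055 = $0.5170
P = D₁/(r − g) ⇒ r = D₁/P + g = $0.5170/$4.33 + 0.055 = 0.119388 + 0.055 = 0.174388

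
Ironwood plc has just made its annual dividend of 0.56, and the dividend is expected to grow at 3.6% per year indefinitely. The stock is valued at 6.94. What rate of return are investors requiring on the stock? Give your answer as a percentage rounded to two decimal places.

11.96%

D₁ = 0.56 × 1.036 = 0.5802
P = D₁/(r − g) ⇒ r = D₁/P + g = 0.5802/6.94 + 0.036 = 0.083597 + 0.036 = 0.119597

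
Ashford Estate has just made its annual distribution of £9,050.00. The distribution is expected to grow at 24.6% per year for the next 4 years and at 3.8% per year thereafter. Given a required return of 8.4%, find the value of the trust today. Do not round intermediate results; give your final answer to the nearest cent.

D_1 = 11276.30000
D_2 = 14050.26980
D_3 = 17506.63617
D_4 = 21813.26867
Terminal value at year 4: TV = D_4×(1+g_2)/(r−g_2) = 22642.17288/0.046 = 492221.14953
P_0 = D_1/(1+r)^1 + D_2/(1+r)^2 + D_3/(1+r)^3 + D_4/(1+r)^4 + TV/(1+r)^4
    = 10402.49077 + 11957.10655 + 13744.05421 + 15798.05494 + 356486.54398 = 408388.25046

£408388.25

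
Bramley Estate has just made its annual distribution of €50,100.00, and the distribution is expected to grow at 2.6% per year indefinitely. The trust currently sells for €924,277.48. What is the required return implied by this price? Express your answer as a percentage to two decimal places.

D₁ = €50,100.00 × 1.026 = €51,402.6000
P = D₁/(r − g) ⇒ r = D₁/P + g = €51,402.6000/€924,277.48 + 0.026 = 0.055614 + 0.026 = 0.081614

8.16%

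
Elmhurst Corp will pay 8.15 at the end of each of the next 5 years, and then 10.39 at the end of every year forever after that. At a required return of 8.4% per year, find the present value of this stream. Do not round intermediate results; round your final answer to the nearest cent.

PV of 5-year annuity: 8.15 × [1 − (1+0.084)^−5] / 0.084 = 32.20039
Perpetuity value at year 5: 10.39 / 0.084 = 123.69048
PV of perpetuity: 123.69048 / (1+0.084)^5 = 82.63991
Total PV = 32.20039 + 82.63991 = 114.84031

114.84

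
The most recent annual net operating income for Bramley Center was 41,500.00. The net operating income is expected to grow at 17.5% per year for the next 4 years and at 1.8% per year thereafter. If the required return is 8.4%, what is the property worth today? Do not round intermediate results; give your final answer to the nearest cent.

1087550.22

D_1 = 48762.50000
D_2 = 57295.93750
D_3 = 67322.72656
D_4 = 79104.20371
Terminal value at year 4: TV = D_4×(1+g_2)/(r−g_2) = 80528.07938/0.066 = 1220122.41481
P_0 = D_1/(1+r)^1 + D_2/(1+r)^2 + D_3/(1+r)^3 + D_4/(1+r)^4 + TV/(1+r)^4
    = 44983.85609 + 48760.17611 + 52853.51193 + 57290.47649 + 883662.19799 = 1087550.21861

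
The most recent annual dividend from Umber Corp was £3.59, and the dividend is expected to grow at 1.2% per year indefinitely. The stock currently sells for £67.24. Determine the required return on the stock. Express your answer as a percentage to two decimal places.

6.60%

D₁ = £3.59 × 1.012 = £3.6331
P = D₁/(r − g) ⇒ r = D₁/P + g = £3.6331/£67.24 + 0.012 = 0.054032 + 0.012 = 0.066032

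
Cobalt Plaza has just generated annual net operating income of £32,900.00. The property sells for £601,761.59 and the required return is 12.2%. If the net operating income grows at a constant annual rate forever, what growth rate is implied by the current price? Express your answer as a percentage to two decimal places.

P = D₀(1+g)/(r−g) ⇒ P(r−g) = D₀(1+g) ⇒ g(P+D₀) = P·r − D₀
g = (P·r − D₀)/(P + D₀) = (£601,761.59×0.122 − £32,900.00) / (£601,761.59 + £32,900.00) = 0.063837

6.38%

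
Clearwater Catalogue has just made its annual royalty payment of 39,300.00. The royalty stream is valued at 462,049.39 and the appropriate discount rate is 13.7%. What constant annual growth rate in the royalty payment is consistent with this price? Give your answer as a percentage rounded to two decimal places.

P = D₀(1+g)/(r−g) ⇒ P(r−g) = D₀(1+g) ⇒ g(P+D₀) = P·r − D₀
g = (P·r − D₀)/(P + D₀) = (462,049.39×0.137 − 39,300.00) / (462,049.39 + 39,300.00) = 0.047872

4.79%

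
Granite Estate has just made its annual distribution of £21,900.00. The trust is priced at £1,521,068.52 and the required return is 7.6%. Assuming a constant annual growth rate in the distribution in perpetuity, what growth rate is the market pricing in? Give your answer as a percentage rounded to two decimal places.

P = D₀(1+g)/(r−g) ⇒ P(r−g) = D₀(1+g) ⇒ g(P+D₀) = P·r − D₀
g = (P·r − D₀)/(P + D₀) = (£1,521,068.52×0.076 − £21,900.00) / (£1,521,068.52 + £21,900.00) = 0.060728

6.07%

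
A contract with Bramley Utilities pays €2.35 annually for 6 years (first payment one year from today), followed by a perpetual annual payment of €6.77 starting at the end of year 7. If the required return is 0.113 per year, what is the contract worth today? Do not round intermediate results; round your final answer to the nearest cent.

PV of 6-year annuity: €2.35 × [1 − (1+0.113)^−6] / 0.113 = 9.85643
Perpetuity value at year 6: €6.77 / 0.113 = 59.91150
PV of perpetuity: 59.91150 / (1+0.113)^6 = 31.51659
Total PV = 9.85643 + 31.51659 = 41.37302

€41.37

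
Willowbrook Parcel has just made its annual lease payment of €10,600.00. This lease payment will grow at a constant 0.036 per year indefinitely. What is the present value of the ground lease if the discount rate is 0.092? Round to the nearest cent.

D₁ = D₀ × (1 + g) = €10,600.00 × 1.036 = €10,981.6000
Growing perpetuity: P = D₁ / (r − g) = €10,981.6000 / (0.092 − 0.036) = €196,100.00

€196100.00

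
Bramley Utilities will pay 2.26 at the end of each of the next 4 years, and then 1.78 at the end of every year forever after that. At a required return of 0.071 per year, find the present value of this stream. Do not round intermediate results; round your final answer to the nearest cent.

PV of 4-year annuity: 2.26 × [1 − (1+0.071)^−4] / 0.071 = 7.63785
Perpetuity value at year 4: 1.78 / 0.071 = 25.07042
PV of perpetuity: 25.07042 / (1+0.071)^4 = 19.05477
Total PV = 7.63785 + 19.05477 = 26.69262

26.69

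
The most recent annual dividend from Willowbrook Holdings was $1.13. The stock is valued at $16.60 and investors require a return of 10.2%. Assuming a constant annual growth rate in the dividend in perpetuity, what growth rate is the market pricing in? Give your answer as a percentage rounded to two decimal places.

P = D₀(1+g)/(r−g) ⇒ P(r−g) = D₀(1+g) ⇒ g(P+D₀) = P·r − D₀
g = (P·r − D₀)/(P + D₀) = ($16.60×0.102 − $1.13) / ($16.60 + $1.13) = 0.031765

3.18%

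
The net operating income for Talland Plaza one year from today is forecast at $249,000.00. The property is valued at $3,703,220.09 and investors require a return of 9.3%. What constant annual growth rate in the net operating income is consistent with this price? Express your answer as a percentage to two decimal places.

2.58%

P = D₁/(r−g) ⇒ g = r − D₁/P = 0.093 − $249,000.00/$3,703,220.09 = 0.025761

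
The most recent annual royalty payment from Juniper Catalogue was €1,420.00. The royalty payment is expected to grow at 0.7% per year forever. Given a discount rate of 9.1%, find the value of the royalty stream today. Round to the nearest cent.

D₁ = D₀ × (1 + g) = €1,420.00 × 1.007 = €1,429.9400
Growing perpetuity: P = D₁ / (r − g) = €1,429.9400 / (0.091 − 0.007) = €17,023.10

€17023.10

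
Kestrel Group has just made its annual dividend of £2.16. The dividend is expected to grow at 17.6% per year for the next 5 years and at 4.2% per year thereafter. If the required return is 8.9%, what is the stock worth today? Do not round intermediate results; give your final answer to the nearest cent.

£84.01

D_1 = 2.54016
D_2 = 2.98723
D_3 = 3.51298
D_4 = 4.13126
D_5 = 4.85837
Terminal value at year 5: TV = D_5×(1+g_2)/(r−g_2) = 5.06242/0.047 = 107.71104
P_0 = D_1/(1+r)^1 + D_2/(1+r)^2 + D_3/(1+r)^3 + D_4/(1+r)^4 + D_5/(1+r)^5 + TV/(1+r)^5
    = 2.33256 + 2.51891 + 2.72015 + 2.93746 + 3.17213 + 70.32679 = 84.00800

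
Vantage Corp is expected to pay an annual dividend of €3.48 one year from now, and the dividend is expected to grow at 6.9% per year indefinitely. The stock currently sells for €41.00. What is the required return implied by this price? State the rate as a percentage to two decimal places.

P = D₁/(r − g) ⇒ r = D₁/P + g = €3.4800/€41.00 + 0.069 = 0.084878 + 0.069 = 0.153878

15.39%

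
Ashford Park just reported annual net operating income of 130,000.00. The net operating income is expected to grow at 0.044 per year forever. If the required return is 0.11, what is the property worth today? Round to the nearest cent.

D₁ = D₀ × (1 + g) = 130,000.00 × 1.044 = 135,720.0000
Growing perpetuity: P = D₁ / (r − g) = 135,720.0000 / (0.11 − 0.044) = 2,056,363.64

2056363.64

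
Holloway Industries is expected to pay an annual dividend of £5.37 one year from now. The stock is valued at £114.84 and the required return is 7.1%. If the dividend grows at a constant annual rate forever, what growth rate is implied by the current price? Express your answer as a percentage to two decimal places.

P = D₁/(r−g) ⇒ g = r − D₁/P = 0.071 − £5.37/£114.84 = 0.024239

2.42%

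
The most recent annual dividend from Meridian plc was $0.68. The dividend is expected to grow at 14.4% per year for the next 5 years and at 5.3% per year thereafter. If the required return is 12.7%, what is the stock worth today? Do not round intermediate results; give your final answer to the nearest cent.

$13.99

D_1 = 0.77792
D_2 = 0.88994
D_3 = 1.01809
D_4 = 1.16470
D_5 = 1.33241
Terminal value at year 5: TV = D_5×(1+g_2)/(r−g_2) = 1.40303/0.074 = 18.95988
P_0 = D_1/(1+r)^1 + D_2/(1+r)^2 + D_3/(1+r)^3 + D_4/(1+r)^4 + D_5/(1+r)^5 + TV/(1+r)^5
    = 0.69026 + 0.70067 + 0.71124 + 0.72197 + 0.73286 + 10.42836 = 13.98535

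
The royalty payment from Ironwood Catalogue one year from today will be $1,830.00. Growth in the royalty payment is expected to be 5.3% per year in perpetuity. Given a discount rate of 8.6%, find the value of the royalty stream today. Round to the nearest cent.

Growing perpetuity: P = D₁ / (r − g) = $1,830.0000 / (0.086 − 0.053) = $55,454.55

$55454.55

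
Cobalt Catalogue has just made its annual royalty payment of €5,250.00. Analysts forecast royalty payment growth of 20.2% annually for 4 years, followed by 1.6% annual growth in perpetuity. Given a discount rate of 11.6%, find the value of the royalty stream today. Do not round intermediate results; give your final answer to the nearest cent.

€97151.42

D_1 = 6310.50000
D_2 = 7585.22100
D_3 = 9117.43564
D_4 = 10959.15764
Terminal value at year 4: TV = D_4×(1+g_2)/(r−g_2) = 11134.50416/0.1 = 111345.04164
P_0 = D_1/(1+r)^1 + D_2/(1+r)^2 + D_3/(1+r)^3 + D_4/(1+r)^4 + TV/(1+r)^4
    = 5654.56989 + 6090.31632 + 6559.64177 + 7065.13388 + 71781.76019 = 97151.42204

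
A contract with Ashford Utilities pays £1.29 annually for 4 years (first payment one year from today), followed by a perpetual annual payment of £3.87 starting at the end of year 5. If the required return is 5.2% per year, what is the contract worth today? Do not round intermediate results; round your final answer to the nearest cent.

£65.32

PV of 4-year annuity: £1.29 × [1 − (1+0.052)^−4] / 0.052 = 4.55310
Perpetuity value at year 4: £3.87 / 0.052 = 74.42308
PV of perpetuity: 74.42308 / (1+0.052)^4 = 60.76376
Total PV = 4.55310 + 60.76376 = 65.31687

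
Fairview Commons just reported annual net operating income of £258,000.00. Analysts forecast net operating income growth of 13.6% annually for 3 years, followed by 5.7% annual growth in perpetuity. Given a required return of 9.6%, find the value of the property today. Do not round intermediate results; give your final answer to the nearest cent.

£8618224.47

D_1 = 293088.00000
D_2 = 332947.96800
D_3 = 378228.89165
Terminal value at year 3: TV = D_3×(1+g_2)/(r−g_2) = 399787.93847/0.039 = 10250972.78133
P_0 = D_1/(1+r)^1 + D_2/(1+r)^2 + D_3/(1+r)^3 + TV/(1+r)^3
    = 267416.05839 + 277175.76855 + 287291.67252 + 7786340.97051 = 8618224.46997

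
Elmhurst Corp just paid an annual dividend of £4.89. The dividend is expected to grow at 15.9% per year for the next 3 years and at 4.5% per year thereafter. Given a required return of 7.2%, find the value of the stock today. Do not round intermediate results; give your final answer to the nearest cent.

D_1 = 5.66751
D_2 = 6.56864
D_3 = 7.61306
Terminal value at year 3: TV = D_3×(1+g_2)/(r−g_2) = 7.95565/0.027 = 294.65356
P_0 = D_1/(1+r)^1 + D_2/(1+r)^2 + D_3/(1+r)^3 + TV/(1+r)^3
    = 5.28686 + 5.71592 + 6.17981 + 239.18136 = 256.36395

£256.36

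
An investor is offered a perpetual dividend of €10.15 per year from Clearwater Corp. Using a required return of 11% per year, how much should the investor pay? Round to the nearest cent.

Level perpetuity: PV = C / r = €10.15 / 0.11 = €92.27

€92.27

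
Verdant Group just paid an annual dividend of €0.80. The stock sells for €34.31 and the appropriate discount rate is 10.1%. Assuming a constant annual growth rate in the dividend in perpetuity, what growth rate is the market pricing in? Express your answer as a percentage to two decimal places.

7.59%

P = D₀(1+g)/(r−g) ⇒ P(r−g) = D₀(1+g) ⇒ g(P+D₀) = P·r − D₀
g = (P·r − D₀)/(P + D₀) = (€34.31×0.101 − €0.80) / (€34.31 + €0.80) = 0.075913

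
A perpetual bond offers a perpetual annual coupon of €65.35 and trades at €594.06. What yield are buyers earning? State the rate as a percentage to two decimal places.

11.00%

P = C/r ⇒ r = C/P = €65.35/€594.06 = 0.110006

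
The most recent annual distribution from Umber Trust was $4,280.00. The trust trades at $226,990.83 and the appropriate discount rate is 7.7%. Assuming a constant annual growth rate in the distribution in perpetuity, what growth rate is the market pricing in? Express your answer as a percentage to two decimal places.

5.71%

P = D₀(1+g)/(r−g) ⇒ P(r−g) = D₀(1+g) ⇒ g(P+D₀) = P·r − D₀
g = (P·r − D₀)/(P + D₀) = ($226,990.83×0.077 − $4,280.00) / ($226,990.83 + $4,280.00) = 0.057069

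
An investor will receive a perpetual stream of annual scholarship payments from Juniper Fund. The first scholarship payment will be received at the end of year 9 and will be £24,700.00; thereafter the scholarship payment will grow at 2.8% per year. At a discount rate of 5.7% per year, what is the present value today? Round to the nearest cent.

£546637.04

Value at end of year 8: C₁ / (r − g) = £24,700.00 / (0.057 − 0.028) = £851,724.1379
Discount to today: PV = £851,724.1379 / (1 + 0.057)^8 = £851,724.1379 / 1.558116 = £546,637.04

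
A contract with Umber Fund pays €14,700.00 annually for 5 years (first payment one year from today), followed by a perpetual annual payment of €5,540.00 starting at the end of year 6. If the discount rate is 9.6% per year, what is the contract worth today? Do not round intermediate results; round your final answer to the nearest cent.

PV of 5-year annuity: €14,700.00 × [1 − (1+0.096)^−5] / 0.096 = 56298.70125
Perpetuity value at year 5: €5,540.00 / 0.096 = 57708.33333
PV of perpetuity: 57708.33333 / (1+0.096)^5 = 36490.99966
Total PV = 56298.70125 + 36490.99966 = 92789.70092

€92789.70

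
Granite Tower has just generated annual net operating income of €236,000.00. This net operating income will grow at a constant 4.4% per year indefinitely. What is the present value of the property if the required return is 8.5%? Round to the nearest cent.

D₁ = D₀ × (1 + g) = €236,000.00 × 1.044 = €246,384.0000
Growing perpetuity: P = D₁ / (r − g) = €246,384.0000 / (0.085 − 0.044) = €6,009,365.85

€6009365.85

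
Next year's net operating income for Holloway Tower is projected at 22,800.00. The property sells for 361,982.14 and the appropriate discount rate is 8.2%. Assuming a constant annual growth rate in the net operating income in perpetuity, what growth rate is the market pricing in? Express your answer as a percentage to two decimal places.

P = D₁/(r−g) ⇒ g = r − D₁/P = 0.082 − 22,800.00/361,982.14 = 0.019013

1.90%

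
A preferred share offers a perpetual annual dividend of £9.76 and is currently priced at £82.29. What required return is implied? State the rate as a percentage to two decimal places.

11.86%

P = C/r ⇒ r = C/P = £9.76/£82.29 = 0.118605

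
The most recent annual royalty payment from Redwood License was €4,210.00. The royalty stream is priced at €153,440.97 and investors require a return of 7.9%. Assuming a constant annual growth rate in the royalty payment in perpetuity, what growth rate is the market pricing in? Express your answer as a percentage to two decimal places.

5.02%

P = D₀(1+g)/(r−g) ⇒ P(r−g) = D₀(1+g) ⇒ g(P+D₀) = P·r − D₀
g = (P·r − D₀)/(P + D₀) = (€153,440.97×0.079 − €4,210.00) / (€153,440.97 + €4,210.00) = 0.050186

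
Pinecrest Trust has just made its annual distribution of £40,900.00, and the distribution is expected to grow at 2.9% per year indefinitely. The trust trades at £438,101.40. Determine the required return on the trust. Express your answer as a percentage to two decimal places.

D₁ = £40,900.00 × 1.029 = £42,086.1000
P = D₁/(r − g) ⇒ r = D₁/P + g = £42,086.1000/£438,101.40 + 0.029 = 0.096065 + 0.029 = 0.125065

12.51%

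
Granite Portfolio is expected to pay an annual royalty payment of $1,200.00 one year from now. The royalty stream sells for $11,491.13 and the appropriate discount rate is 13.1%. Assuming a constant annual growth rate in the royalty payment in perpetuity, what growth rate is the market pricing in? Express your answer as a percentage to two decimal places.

P = D₁/(r−g) ⇒ g = r − D₁/P = 0.131 − $1,200.00/$11,491.13 = 0.026572

2.66%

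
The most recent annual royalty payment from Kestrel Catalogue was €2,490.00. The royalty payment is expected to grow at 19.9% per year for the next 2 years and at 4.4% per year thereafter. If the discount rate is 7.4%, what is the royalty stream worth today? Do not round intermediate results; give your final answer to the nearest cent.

D_1 = 2985.51000
D_2 = 3579.62649
Terminal value at year 2: TV = D_2×(1+g_2)/(r−g_2) = 3737.13006/0.03 = 124571.00185
P_0 = D_1/(1+r)^1 + D_2/(1+r)^2 + TV/(1+r)^2
    = 2779.80447 + 3103.33851 + 107996.18011 = 113879.32309

€113879.32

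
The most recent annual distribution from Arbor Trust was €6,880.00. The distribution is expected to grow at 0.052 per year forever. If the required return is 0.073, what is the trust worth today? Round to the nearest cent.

€344655.24

D₁ = D₀ × (1 + g) = €6,880.00 × 1.052 = €7,237.7600
Growing perpetuity: P = D₁ / (r − g) = €7,237.7600 / (0.073 − 0.052) = €344,655.24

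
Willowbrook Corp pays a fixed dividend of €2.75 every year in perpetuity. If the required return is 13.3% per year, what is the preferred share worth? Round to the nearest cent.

Level perpetuity: PV = C / r = €2.75 / 0.133 = €20.68

€20.68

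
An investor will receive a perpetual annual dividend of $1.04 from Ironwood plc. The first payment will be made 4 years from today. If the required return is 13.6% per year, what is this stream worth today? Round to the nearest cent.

$5.22

Value at end of year 3: C / r = $1.04 / 0.136 = $7.6471
Discount to today: PV = $7.6471 / (1 + 0.136)^3 = $7.6471 / 1.466003 = $5.22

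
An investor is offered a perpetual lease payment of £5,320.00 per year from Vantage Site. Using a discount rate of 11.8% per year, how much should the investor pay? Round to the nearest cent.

Level perpetuity: PV = C / r = £5,320.00 / 0.118 = £45,084.75

£45084.75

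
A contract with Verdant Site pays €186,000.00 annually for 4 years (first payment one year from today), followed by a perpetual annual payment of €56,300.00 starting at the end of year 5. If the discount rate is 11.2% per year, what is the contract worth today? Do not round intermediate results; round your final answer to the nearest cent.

€903353.52

PV of 4-year annuity: €186,000.00 × [1 − (1+0.112)^−4] / 0.112 = 574599.38345
Perpetuity value at year 4: €56,300.00 / 0.112 = 502678.57143
PV of perpetuity: 502678.57143 / (1+0.112)^4 = 328754.13439
Total PV = 574599.38345 + 328754.13439 = 903353.51785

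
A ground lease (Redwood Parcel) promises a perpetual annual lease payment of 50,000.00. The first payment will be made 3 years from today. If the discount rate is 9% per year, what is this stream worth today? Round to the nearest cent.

467600.00

Value at end of year 2: C / r = 50,000.00 / 0.09 = 555,555.5556
Discount to today: PV = 555,555.5556 / (1 + 0.09)^2 = 555,555.5556 / 1.188100 = 467,600.00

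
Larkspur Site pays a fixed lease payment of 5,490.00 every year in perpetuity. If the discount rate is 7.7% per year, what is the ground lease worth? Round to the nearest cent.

71298.70

Level perpetuity: PV = C / r = 5,490.00 / 0.077 = 71,298.70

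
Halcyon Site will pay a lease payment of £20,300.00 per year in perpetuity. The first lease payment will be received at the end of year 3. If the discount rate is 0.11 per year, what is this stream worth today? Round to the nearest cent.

Value at end of year 2: C / r = £20,300.00 / 0.11 = £184,545.4545
Discount to today: PV = £184,545.4545 / (1 + 0.11)^2 = £184,545.4545 / 1.232100 = £149,781.23

£149781.23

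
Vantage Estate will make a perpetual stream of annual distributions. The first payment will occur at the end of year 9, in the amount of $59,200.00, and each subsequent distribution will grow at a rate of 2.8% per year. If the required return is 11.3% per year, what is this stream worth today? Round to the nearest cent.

Value at end of year 8: C₁ / (r − g) = $59,200.00 / (0.113 − 0.028) = $696,470.5882
Discount to today: PV = $696,470.5882 / (1 + 0.113)^8 = $696,470.5882 / 2.354840 = $295,761.38

$295761.38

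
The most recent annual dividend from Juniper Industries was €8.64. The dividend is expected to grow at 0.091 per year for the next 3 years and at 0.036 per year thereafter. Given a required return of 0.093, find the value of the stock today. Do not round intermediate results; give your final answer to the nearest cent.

D_1 = 9.42624
D_2 = 10.28403
D_3 = 11.21987
Terminal value at year 3: TV = D_3×(1+g_2)/(r−g_2) = 11.62379/0.057 = 203.92614
P_0 = D_1/(1+r)^1 + D_2/(1+r)^2 + D_3/(1+r)^3 + TV/(1+r)^3
    = 8.62419 + 8.60841 + 8.59266 + 156.17532 = 182.00058

€182.00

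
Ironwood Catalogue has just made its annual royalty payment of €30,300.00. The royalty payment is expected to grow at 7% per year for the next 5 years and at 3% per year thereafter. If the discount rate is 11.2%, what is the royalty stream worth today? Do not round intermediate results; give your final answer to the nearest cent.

D_1 = 32421.00000
D_2 = 34690.47000
D_3 = 37118.80290
D_4 = 39717.11910
D_5 = 42497.31744
Terminal value at year 5: TV = D_5×(1+g_2)/(r−g_2) = 43772.23696/0.082 = 533807.76785
P_0 = D_1/(1+r)^1 + D_2/(1+r)^2 + D_3/(1+r)^3 + D_4/(1+r)^4 + D_5/(1+r)^5 + TV/(1+r)^5
    = 29155.57554 + 28054.37574 + 26994.76803 + 25975.18146 + 24994.10447 + 313950.33660 = 449124.34184

€449124.34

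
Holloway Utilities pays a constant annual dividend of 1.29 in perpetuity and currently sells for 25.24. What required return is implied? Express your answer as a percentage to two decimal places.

5.11%

P = C/r ⇒ r = C/P = 1.29/25.24 = 0.051109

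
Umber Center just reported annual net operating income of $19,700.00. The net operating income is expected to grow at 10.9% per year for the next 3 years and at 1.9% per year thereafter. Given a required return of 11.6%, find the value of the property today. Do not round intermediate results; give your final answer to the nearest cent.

D_1 = 21847.30000
D_2 = 24228.65570
D_3 = 26869.57917
Terminal value at year 3: TV = D_3×(1+g_2)/(r−g_2) = 27380.10118/0.097 = 282269.08428
P_0 = D_1/(1+r)^1 + D_2/(1+r)^2 + D_3/(1+r)^3 + TV/(1+r)^3
    = 19576.43369 + 19453.64244 + 19331.62139 + 203081.67209 = 261443.36961

$261443.37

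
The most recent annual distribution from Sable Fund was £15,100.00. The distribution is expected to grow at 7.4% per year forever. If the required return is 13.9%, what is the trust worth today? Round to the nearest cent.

£249498.46

D₁ = D₀ × (1 + g) = £15,100.00 × 1.074 = £16,217.4000
Growing perpetuity: P = D₁ / (r − g) = £16,217.4000 / (0.139 − 0.074) = £249,498.46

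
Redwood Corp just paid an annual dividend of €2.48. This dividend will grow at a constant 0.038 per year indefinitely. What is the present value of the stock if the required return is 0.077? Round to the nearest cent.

€66.01

D₁ = D₀ × (1 + g) = €2.48 × 1.038 = €2.5742
Growing perpetuity: P = D₁ / (r − g) = €2.5742 / (0.077 − 0.038) = €66.01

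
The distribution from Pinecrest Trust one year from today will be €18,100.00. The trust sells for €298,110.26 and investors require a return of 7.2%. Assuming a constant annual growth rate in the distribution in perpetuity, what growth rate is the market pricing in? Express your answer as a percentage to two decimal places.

1.13%

P = D₁/(r−g) ⇒ g = r − D₁/P = 0.072 − €18,100.00/€298,110.26 = 0.011284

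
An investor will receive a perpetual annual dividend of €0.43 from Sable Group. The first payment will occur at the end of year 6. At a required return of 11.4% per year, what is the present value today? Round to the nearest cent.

€2.20

Value at end of year 5: C / r = €0.43 / 0.114 = €3.7719
Discount to today: PV = €3.7719 / (1 + 0.114)^5 = €3.7719 / 1.715639 = €2.20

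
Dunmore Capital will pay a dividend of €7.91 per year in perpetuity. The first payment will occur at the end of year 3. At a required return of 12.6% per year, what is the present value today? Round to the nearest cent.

€49.51

Value at end of year 2: C / r = €7.91 / 0.126 = €62.7778
Discount to today: PV = €62.7778 / (1 + 0.126)^2 = €62.7778 / 1.267876 = €49.51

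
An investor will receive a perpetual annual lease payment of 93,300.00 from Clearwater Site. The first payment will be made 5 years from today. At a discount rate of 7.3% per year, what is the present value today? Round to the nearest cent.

Value at end of year 4: C / r = 93,300.00 / 0.073 = 1,278,082.1918
Discount to today: PV = 1,278,082.1918 / (1 + 0.073)^4 = 1,278,082.1918 / 1.325558 = 964,183.95

964183.95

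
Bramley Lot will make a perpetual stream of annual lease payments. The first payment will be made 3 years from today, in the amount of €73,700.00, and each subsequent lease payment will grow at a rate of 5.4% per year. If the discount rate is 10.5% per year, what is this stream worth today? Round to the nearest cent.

€1183512.25

Value at end of year 2: C₁ / (r − g) = €73,700.00 / (0.105 − 0.054) = €1,445,098.0392
Discount to today: PV = €1,445,098.0392 / (1 + 0.105)^2 = €1,445,098.0392 / 1.221025 = €1,183,512.25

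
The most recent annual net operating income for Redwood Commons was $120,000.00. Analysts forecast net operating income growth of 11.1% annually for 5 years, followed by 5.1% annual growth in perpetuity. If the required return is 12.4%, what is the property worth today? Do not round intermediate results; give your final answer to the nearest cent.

$2209545.69

D_1 = 133320.00000
D_2 = 148118.52000
D_3 = 164559.67572
D_4 = 182825.79972
D_5 = 203119.46349
Terminal value at year 5: TV = D_5×(1+g_2)/(r−g_2) = 213478.55613/0.073 = 2924363.78264
P_0 = D_1/(1+r)^1 + D_2/(1+r)^2 + D_3/(1+r)^3 + D_4/(1+r)^4 + D_5/(1+r)^5 + TV/(1+r)^5
    = 118612.09964 + 117240.25152 + 115884.26996 + 114543.97146 + 113219.17464 + 1630045.92531 = 2209545.69254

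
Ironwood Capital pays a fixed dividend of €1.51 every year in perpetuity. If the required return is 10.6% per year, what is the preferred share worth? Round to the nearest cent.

Level perpetuity: PV = C / r = €1.51 / 0.106 = €14.25

€14.25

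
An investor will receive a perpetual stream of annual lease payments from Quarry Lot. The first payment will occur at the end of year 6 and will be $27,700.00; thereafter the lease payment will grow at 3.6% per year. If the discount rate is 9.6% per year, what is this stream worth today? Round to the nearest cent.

Value at end of year 5: C₁ / (r − g) = $27,700.00 / (0.096 − 0.036) = $461,666.6667
Discount to today: PV = $461,666.6667 / (1 + 0.096)^5 = $461,666.6667 / 1.581440 = $291,928.00

$291928.00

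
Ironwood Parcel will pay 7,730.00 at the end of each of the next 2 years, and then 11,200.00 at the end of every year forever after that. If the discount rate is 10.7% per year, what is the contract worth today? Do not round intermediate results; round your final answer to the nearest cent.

98706.68

PV of 2-year annuity: 7,730.00 × [1 − (1+0.107)^−2] / 0.107 = 13290.72854
Perpetuity value at year 2: 11,200.00 / 0.107 = 104672.89720
PV of perpetuity: 104672.89720 / (1+0.107)^2 = 85415.95545
Total PV = 13290.72854 + 85415.95545 = 98706.68400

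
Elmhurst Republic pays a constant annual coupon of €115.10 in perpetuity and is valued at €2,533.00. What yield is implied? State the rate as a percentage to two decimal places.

4.54%

P = C/r ⇒ r = C/P = €115.10/€2,533.00 = 0.045440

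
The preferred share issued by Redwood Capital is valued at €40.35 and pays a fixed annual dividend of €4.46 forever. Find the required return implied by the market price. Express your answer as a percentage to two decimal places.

P = C/r ⇒ r = C/P = €4.46/€40.35 = 0.110533

11.05%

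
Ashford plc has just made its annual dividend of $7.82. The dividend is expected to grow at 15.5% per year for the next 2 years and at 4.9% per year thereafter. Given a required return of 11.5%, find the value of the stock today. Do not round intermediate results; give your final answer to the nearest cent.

$149.86

D_1 = 9.03210
D_2 = 10.43208
Terminal value at year 2: TV = D_2×(1+g_2)/(r−g_2) = 10.94325/0.066 = 165.80678
P_0 = D_1/(1+r)^1 + D_2/(1+r)^2 + TV/(1+r)^2
    = 8.10054 + 8.39114 + 133.36828 = 149.85996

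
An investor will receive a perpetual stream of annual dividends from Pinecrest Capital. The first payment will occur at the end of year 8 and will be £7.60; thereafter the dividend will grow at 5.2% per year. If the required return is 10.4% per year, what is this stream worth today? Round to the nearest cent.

Value at end of year 7: C₁ / (r − g) = £7.60 / (0.104 − 0.052) = £146.1538
Discount to today: PV = £146.1538 / (1 + 0.104)^7 = £146.1538 / 1.998865 = £73.12

£73.12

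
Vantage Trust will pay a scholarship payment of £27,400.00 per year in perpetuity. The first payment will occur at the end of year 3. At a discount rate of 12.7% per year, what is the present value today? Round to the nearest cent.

£169863.09

Value at end of year 2: C / r = £27,400.00 / 0.127 = £215,748.0315
Discount to today: PV = £215,748.0315 / (1 + 0.127)^2 = £215,748.0315 / 1.270129 = £169,863.09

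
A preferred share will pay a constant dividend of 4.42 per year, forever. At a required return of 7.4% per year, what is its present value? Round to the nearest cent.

Level perpetuity: PV = C / r = 4.42 / 0.074 = 59.73

59.73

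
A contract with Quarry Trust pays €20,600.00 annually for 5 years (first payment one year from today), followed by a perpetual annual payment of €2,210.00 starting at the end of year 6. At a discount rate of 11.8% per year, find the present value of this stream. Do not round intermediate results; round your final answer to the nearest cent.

PV of 5-year annuity: €20,600.00 × [1 − (1+0.118)^−5] / 0.118 = 74627.79084
Perpetuity value at year 5: €2,210.00 / 0.118 = 18728.81356
PV of perpetuity: 18728.81356 / (1+0.118)^5 = 10722.62823
Total PV = 74627.79084 + 10722.62823 = 85350.41908

€85350.42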